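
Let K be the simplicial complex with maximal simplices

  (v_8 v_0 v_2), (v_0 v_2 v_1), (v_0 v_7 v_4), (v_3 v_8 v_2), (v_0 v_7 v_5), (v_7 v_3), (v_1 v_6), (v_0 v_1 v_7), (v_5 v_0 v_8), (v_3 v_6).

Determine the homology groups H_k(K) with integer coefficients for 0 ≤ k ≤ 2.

Take the total order v_0 < v_1 < v_2 < v_3 < v_4 < v_5 < v_6 < v_7 < v_8 on the vertex set. Then K (dimension 2) consists of the simplices:

  0-simplices (9): [v_0], [v_1], [v_2], [v_3], [v_4], [v_5], [v_6], [v_7], [v_8]
  1-simplices (17): (17 of them)
  2-simplices (7): [v_0,v_1,v_2], [v_0,v_1,v_7], [v_0,v_2,v_8], [v_0,v_4,v_7], [v_0,v_5,v_7], [v_0,v_5,v_8], [v_2,v_3,v_8]

so the chain groups are C_0 ≅ Z^9, C_1 ≅ Z^17, C_2 ≅ Z^7.

∂_1: C_1 → C_0 sends each edge [p,q] (with p < q) to q − p.
As a 9×17 matrix over Z this has rank 8, with invariant factors (1,1,1,1,1,1,1,1).

Boundary ∂_2: C_2 → C_1 maps a triangle to the signed sum of its edges. For instance
  ∂[v_0,v_1,v_2] = [v_1,v_2] − [v_0,v_2] + [v_0,v_1],
  ∂[v_0,v_5,v_8] = [v_5,v_8] − [v_0,v_8] + [v_0,v_5].
The resulting 17×7 matrix has rank 7, and its Smith normal form has invariant factors (1,1,1,1,1,1,1).

Reading off H_k = ker ∂_k / im ∂_{k+1}:

  H_0: rank C_0 − rank ∂_1 = 9 − 8 = 1, and the invariant factors of ∂_1 are all 1, so H_0 ≅ Z.
  H_1: rank ker ∂_1 − rank ∂_2 = (17 − 8) − 7 = 2, and the invariant factors of ∂_2 are all 1, so H_1 ≅ Z^2.
  H_2: rank ker ∂_2 − rank ∂_3 = (7 − 7) − 0 = 0, and there is no ∂_3, so H_2 ≅ 0.

H_0 = Z,  H_1 = Z^2,  H_2 = 0.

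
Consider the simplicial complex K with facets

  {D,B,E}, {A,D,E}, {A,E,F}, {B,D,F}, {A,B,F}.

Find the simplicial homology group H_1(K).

H_1 = Z.

Take the total order A < B < D < E < F on the vertex set. Then K (dimension 2) consists of the simplices:

  0-simplices (5): A, B, D, E, F
  1-simplices (10): AB, AD, AE, AF, BD, BE, BF, DE, DF, EF
  2-simplices (5): ABF, ADE, AEF, BDE, BDF

giving chain groups C_0 ≅ Z^5, C_1 ≅ Z^10, C_2 ≅ Z^5.

∂_1: C_1 → C_0 maps an edge to its endpoints' difference, ∂[p,q] = q − p.
The 5×10 boundary matrix has rank 4 and Smith normal form diag(1,1,1,1).

∂_2: C_2 → C_1 sends each 2-simplex [p,q,r] to [q,r] − [p,r] + [p,q]. For instance
  ∂BDF = DF − BF + BD,
  ∂AEF = EF − AF + AE.
This gives a 10×5 integer matrix of rank 5; reducing to Smith normal form yields diagonal entries (1,1,1,1,1).

From H_k ≅ ker(∂_k) / im(∂_{k+1}) we obtain:

  H_1: rank ker ∂_1 − rank ∂_2 = (10 − 4) − 5 = 1, and the invariant factors of ∂_2 are all 1, so H_1 ≅ Z.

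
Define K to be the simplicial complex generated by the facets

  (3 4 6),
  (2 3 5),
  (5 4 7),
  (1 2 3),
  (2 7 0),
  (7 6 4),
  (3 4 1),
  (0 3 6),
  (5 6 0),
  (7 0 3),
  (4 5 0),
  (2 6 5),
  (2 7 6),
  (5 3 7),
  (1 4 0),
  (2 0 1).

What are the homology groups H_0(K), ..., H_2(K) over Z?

H_0 = Z,  H_1 = Z^2,  H_2 = Z.

Fix the vertex order 0 < 1 < 2 < 3 < 4 < 5 < 6 < 7 and write every simplex with vertices in increasing order. Then dim K = 2 and the simplices of K are:

  0-simplices (8): [0], [1], [2], [3], [4], [5], [6], [7]
  1-simplices (24): (24 of them)
  2-simplices (16): [0,1,2], [0,1,4], [0,2,7], [0,3,6], [0,3,7], [0,4,5], [0,5,6], [1,2,3], [1,3,4], [2,3,5], [2,5,6], [2,6,7], [3,4,6], [3,5,7], [4,5,7], [4,6,7]

giving chain groups C_0 ≅ Z^8, C_1 ≅ Z^24, C_2 ≅ Z^16.

Boundary ∂_1: C_1 → C_0 is given by ∂[p,q] = [q] − [p].
This gives a 8×24 integer matrix of rank 7; reducing to Smith normal form yields diagonal entries (1,1,1,1,1,1,1).

∂_2: C_2 → C_1 acts by ∂[p,q,r] = [q,r] − [p,r] + [p,q]. For instance
  ∂[3,4,6] = [4,6] − [3,6] + [3,4],
  ∂[1,3,4] = [3,4] − [1,4] + [1,3].
This gives a 24×16 integer matrix of rank 15; reducing to Smith normal form yields diagonal entries (1,1,1,1,1,1,1,1,1,1,1,1,1,1,1).

Reading off H_k = ker ∂_k / im ∂_{k+1}:

  H_0: rank C_0 − rank ∂_1 = 8 − 7 = 1, and the invariant factors of ∂_1 are all 1, so H_0 ≅ Z.
  H_1: rank ker ∂_1 − rank ∂_2 = (24 − 7) − 15 = 2, and the invariant factors of ∂_2 are all 1, so H_1 ≅ Z^2.
  H_2: rank ker ∂_2 − rank ∂_3 = (16 − 15) − 0 = 1, and there is no ∂_3, so H_2 ≅ Z.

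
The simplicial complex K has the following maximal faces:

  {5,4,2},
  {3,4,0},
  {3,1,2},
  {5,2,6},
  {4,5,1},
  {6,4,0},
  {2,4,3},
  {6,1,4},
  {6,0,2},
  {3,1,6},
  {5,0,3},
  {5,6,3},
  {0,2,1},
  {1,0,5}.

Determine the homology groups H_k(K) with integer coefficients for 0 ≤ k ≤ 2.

K has 7 vertices, 21 edges, 14 triangles.
rank ∂_0 = 0, rank ∂_1 = 6 ⇒ b_0 = 7 − 0 − 6 = 1; all invariant factors of ∂_1 are 1 so no torsion. So H_0 = Z.
rank ∂_1 = 6, rank ∂_2 = 13 ⇒ b_1 = 21 − 6 − 13 = 2; all invariant factors of ∂_2 are 1 so no torsion. So H_1 = Z^2.
rank ∂_2 = 13, rank ∂_3 = 0 ⇒ b_2 = 14 − 13 − 0 = 1. So H_2 = Z.

H_0 ≅ Z,  H_1 ≅ Z^2,  H_2 ≅ Z.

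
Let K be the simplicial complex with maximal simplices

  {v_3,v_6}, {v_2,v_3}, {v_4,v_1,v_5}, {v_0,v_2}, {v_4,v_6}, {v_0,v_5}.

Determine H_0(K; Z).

H_0 ≅ Z.

We work with the vertex ordering v_0 < v_1 < v_2 < v_3 < v_4 < v_5 < v_6. The simplices of K, each written with vertices in increasing order, are:

  0-simplices (7): [v_0], [v_1], [v_2], [v_3], [v_4], [v_5], [v_6]
  1-simplices (8): [v_0,v_2], [v_0,v_5], [v_1,v_4], [v_1,v_5], [v_2,v_3], [v_3,v_6], [v_4,v_5], [v_4,v_6]
  2-simplices (1): [v_1,v_4,v_5]

Hence C_0 ≅ Z^7, C_1 ≅ Z^8, C_2 ≅ Z^1.

The boundary map ∂_1: C_1 → C_0 maps an edge to its endpoints' difference, ∂[p,q] = q − p. For instance
  ∂[v_2,v_3] = [v_3] − [v_2].
The 7×8 boundary matrix has rank 6 and Smith normal form diag(1,1,1,1,1,1).

∂_2: C_2 → C_1 acts by ∂[p,q,r] = [q,r] − [p,r] + [p,q]. For instance
  ∂[v_1,v_4,v_5] = [v_4,v_5] − [v_1,v_5] + [v_1,v_4].
This gives a 8×1 integer matrix of rank 1; reducing to Smith normal form yields diagonal entries (1).

Reading off H_k = ker ∂_k / im ∂_{k+1}:

  H_0: rank C_0 − rank ∂_1 = 7 − 6 = 1, and the invariant factors of ∂_1 are all 1, so H_0 = Z.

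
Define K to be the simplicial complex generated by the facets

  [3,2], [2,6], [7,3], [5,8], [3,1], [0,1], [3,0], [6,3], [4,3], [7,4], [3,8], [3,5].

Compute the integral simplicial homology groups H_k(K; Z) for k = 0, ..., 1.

Order the vertices as 0 < 1 < 2 < 3 < 4 < 5 < 6 < 7 < 8. Listing each simplex with vertices in this order, K has dimension 1 with simplices:

  0-simplices (9): [0], [1], [2], [3], [4], [5], [6], [7], [8]
  1-simplices (12): [0,1], [0,3], [1,3], [2,3], [2,6], [3,4], [3,5], [3,6], [3,7], [3,8], [4,7], [5,8]

giving chain groups C_0 ≅ Z^9, C_1 ≅ Z^12.

Boundary ∂_1: C_1 → C_0 maps an edge to its endpoints' difference, ∂[p,q] = q − p. For instance
  ∂[3,7] = [7] − [3].
The 9×12 boundary matrix has rank 8 and Smith normal form diag(1,1,1,1,1,1,1,1).

Reading off H_k = ker ∂_k / im ∂_{k+1}:

  H_0: rank C_0 − rank ∂_1 = 9 − 8 = 1, and the invariant factors of ∂_1 are all 1, so H_0 = Z.
  H_1: rank ker ∂_1 − rank ∂_2 = (12 − 8) − 0 = 4, and there is no ∂_2, so H_1 = Z^4.

(K is a triangulation of a wedge of 4 circles.)

H_0 = Z,  H_1 = Z^4.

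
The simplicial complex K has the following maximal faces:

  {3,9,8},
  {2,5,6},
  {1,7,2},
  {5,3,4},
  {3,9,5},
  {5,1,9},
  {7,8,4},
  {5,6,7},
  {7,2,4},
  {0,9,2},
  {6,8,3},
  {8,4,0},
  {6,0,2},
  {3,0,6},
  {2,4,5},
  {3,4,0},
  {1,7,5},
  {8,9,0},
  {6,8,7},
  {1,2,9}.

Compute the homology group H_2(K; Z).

Fix the vertex order 0 < 1 < 2 < 3 < 4 < 5 < 6 < 7 < 8 < 9 and write every simplex with vertices in increasing order. Then dim K = 2 and the simplices of K are:

  0-simplices (10): [0], [1], [2], [3], [4], [5], [6], [7], [8], [9]
  1-simplices (30): (30 of them)
  2-simplices (20): (20 of them)

giving chain groups C_0 ≅ Z^10, C_1 ≅ Z^30, C_2 ≅ Z^20.

The boundary map ∂_1: C_1 → C_0 is given by ∂[p,q] = [q] − [p]. For instance
  ∂[6,7] = [7] − [6].
This gives a 10×30 integer matrix of rank 9; reducing to Smith normal form yields diagonal entries (1,1,1,1,1,1,1,1,1).

The boundary map ∂_2: C_2 → C_1 sends each 2-simplex [p,q,r] to [q,r] − [p,r] + [p,q]. For instance
  ∂[3,5,9] = [5,9] − [3,9] + [3,5],
  ∂[2,4,5] = [4,5] − [2,5] + [2,4].
The 30×20 boundary matrix has rank 20 and Smith normal form diag(1,1,1,1,1,1,1,1,1,1,1,1,1,1,1,1,1,1,1,2).

Now H_k = ker ∂_k / im ∂_{k+1}, so:

  H_2: rank ker ∂_2 − rank ∂_3 = (20 − 20) − 0 = 0, and there is no ∂_3, so H_2 ≅ 0.

H_2 = 0.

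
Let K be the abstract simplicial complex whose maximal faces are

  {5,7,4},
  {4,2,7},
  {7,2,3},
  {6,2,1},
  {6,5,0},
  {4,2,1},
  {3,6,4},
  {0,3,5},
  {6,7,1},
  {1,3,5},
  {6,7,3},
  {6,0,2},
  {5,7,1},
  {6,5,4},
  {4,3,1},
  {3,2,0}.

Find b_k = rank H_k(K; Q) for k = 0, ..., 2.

b_0 = 1, b_1 = 2, b_2 = 1.

Order the vertices as 0 < 1 < 2 < 3 < 4 < 5 < 6 < 7. Listing each simplex with vertices in this order, K has dimension 2 with simplices:

  0-simplices (8): [0], [1], [2], [3], [4], [5], [6], [7]
  1-simplices (24): (24 of them)
  2-simplices (16): [0,2,3], [0,2,6], [0,3,5], [0,5,6], [1,2,4], [1,2,6], [1,3,4], [1,3,5], [1,5,7], [1,6,7], [2,3,7], [2,4,7], [3,4,6], [3,6,7], [4,5,6], [4,5,7]

Hence C_0 ≅ Z^8, C_1 ≅ Z^24, C_2 ≅ Z^16.

Boundary ∂_1: C_1 → C_0 sends each edge [p,q] (with p < q) to q − p. For instance
  ∂[6,7] = [7] − [6].
This gives a 8×24 integer matrix of rank 7; reducing to Smith normal form yields diagonal entries (1,1,1,1,1,1,1).

Boundary ∂_2: C_2 → C_1 acts by ∂[p,q,r] = [q,r] − [p,r] + [p,q]. For instance
  ∂[1,6,7] = [6,7] − [1,7] + [1,6],
  ∂[3,6,7] = [6,7] − [3,7] + [3,6].
The 24×16 boundary matrix has rank 15 and Smith normal form diag(1,1,1,1,1,1,1,1,1,1,1,1,1,1,1).

Reading off H_k = ker ∂_k / im ∂_{k+1}:

  H_0: rank C_0 − rank ∂_1 = 8 − 7 = 1, and the invariant factors of ∂_1 are all 1, so H_0 ≅ Z.
  H_1: rank ker ∂_1 − rank ∂_2 = (24 − 7) − 15 = 2, and the invariant factors of ∂_2 are all 1, so H_1 ≅ Z^2.
  H_2: rank ker ∂_2 − rank ∂_3 = (16 − 15) − 0 = 1, and there is no ∂_3, so H_2 ≅ Z.

Hence the Betti numbers are b_0 = 1, b_1 = 2, b_2 = 1.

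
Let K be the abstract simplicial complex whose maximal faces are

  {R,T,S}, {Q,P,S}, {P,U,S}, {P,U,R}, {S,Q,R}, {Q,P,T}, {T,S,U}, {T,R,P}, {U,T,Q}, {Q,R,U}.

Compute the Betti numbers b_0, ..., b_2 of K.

Take the total order P < Q < R < S < T < U on the vertex set. Then K (dimension 2) consists of the simplices:

  0-simplices (6): P, Q, R, S, T, U
  1-simplices (15): PQ, PR, PS, PT, PU, QR, QS, QT, QU, RS, RT, RU, ST, SU, TU
  2-simplices (10): PQS, PQT, PRT, PRU, PSU, QRS, QRU, QTU, RST, STU

so the chain groups are C_0 ≅ Z^6, C_1 ≅ Z^15, C_2 ≅ Z^10.

∂_1: C_1 → C_0 is given by ∂[p,q] = [q] − [p]. For instance
  ∂ST = T − S.
As a 6×15 matrix over Z this has rank 5, with invariant factors (1,1,1,1,1).

∂_2: C_2 → C_1 sends each 2-simplex [p,q,r] to [q,r] − [p,r] + [p,q]. For instance
  ∂PSU = SU − PU + PS,
  ∂PQT = QT − PT + PQ.
The resulting 15×10 matrix has rank 10, and its Smith normal form has invariant factors (1,1,1,1,1,1,1,1,1,2).

From H_k ≅ ker(∂_k) / im(∂_{k+1}) we obtain:

  H_0: rank C_0 − rank ∂_1 = 6 − 5 = 1, and the invariant factors of ∂_1 are all 1, so H_0 = Z.
  H_1: rank ker ∂_1 − rank ∂_2 = (15 − 5) − 10 = 0, and ∂_2 has invariant factor 2 > 1, so H_1 = Z/2Z.
  H_2: rank ker ∂_2 − rank ∂_3 = (10 − 10) − 0 = 0, and there is no ∂_3, so H_2 = 0.

As a check, the Euler characteristic is 6 − 15 + 10 = 1, which agrees with 1 − 0 + 0 = 1.
(K is a triangulation of the real projective plane RP^2.)

Hence the Betti numbers are b_0 = 1, b_1 = 0, b_2 = 0.

b_0 = 1, b_1 = 0, b_2 = 0.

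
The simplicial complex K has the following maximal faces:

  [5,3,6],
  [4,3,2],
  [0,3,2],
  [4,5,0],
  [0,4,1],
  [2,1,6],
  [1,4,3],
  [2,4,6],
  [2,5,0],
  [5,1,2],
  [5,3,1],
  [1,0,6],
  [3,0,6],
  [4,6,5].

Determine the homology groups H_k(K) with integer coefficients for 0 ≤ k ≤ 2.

H_0 ≅ Z,  H_1 ≅ Z^2,  H_2 ≅ Z.

We work with the vertex ordering 0 < 1 < 2 < 3 < 4 < 5 < 6. The simplices of K, each written with vertices in increasing order, are:

  0-simplices (7): [0], [1], [2], [3], [4], [5], [6]
  1-simplices (21): [0,1], [0,2], [0,3], [0,4], [0,5], [0,6], [1,2], [1,3], [1,4], [1,5], [1,6], [2,3], [2,4], [2,5], [2,6], [3,4], [3,5], [3,6], [4,5], [4,6], [5,6]
  2-simplices (14): [0,1,4], [0,1,6], [0,2,3], [0,2,5], [0,3,6], [0,4,5], [1,2,5], [1,2,6], [1,3,4], [1,3,5], [2,3,4], [2,4,6], [3,5,6], [4,5,6]

giving chain groups C_0 ≅ Z^7, C_1 ≅ Z^21, C_2 ≅ Z^14.

The boundary map ∂_1: C_1 → C_0 sends each edge [p,q] (with p < q) to q − p. For instance
  ∂[0,5] = [5] − [0].
As a 7×21 matrix over Z this has rank 6, with invariant factors (1,1,1,1,1,1).

∂_2: C_2 → C_1 sends each 2-simplex [p,q,r] to [q,r] − [p,r] + [p,q]. For instance
  ∂[1,3,4] = [3,4] − [1,4] + [1,3],
  ∂[3,5,6] = [5,6] − [3,6] + [3,5].
This gives a 21×14 integer matrix of rank 13; reducing to Smith normal form yields diagonal entries (1,1,1,1,1,1,1,1,1,1,1,1,1).

Now H_k = ker ∂_k / im ∂_{k+1}, so:

  H_0: rank C_0 − rank ∂_1 = 7 − 6 = 1, and the invariant factors of ∂_1 are all 1, so H_0 ≅ Z.
  H_1: rank ker ∂_1 − rank ∂_2 = (21 − 6) − 13 = 2, and the invariant factors of ∂_2 are all 1, so H_1 ≅ Z^2.
  H_2: rank ker ∂_2 − rank ∂_3 = (14 − 13) − 0 = 1, and there is no ∂_3, so H_2 ≅ Z.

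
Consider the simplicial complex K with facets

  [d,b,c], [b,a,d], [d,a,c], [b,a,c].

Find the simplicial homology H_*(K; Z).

Fix the vertex order a < b < c < d and write every simplex with vertices in increasing order. Then dim K = 2 and the simplices of K are:

  0-simplices (4): a, b, c, d
  1-simplices (6): ab, ac, ad, bc, bd, cd
  2-simplices (4): abc, abd, acd, bcd

so the chain groups are C_0 ≅ Z^4, C_1 ≅ Z^6, C_2 ≅ Z^4.

Boundary ∂_1: C_1 → C_0 sends each edge [p,q] (with p < q) to q − p.
The 4×6 boundary matrix has rank 3 and Smith normal form diag(1,1,1).

Boundary ∂_2: C_2 → C_1 maps a triangle to the signed sum of its edges. For instance
  ∂abc = bc − ac + ab,
  ∂bcd = cd − bd + bc.
The 6×4 boundary matrix has rank 3 and Smith normal form diag(1,1,1).

Reading off H_k = ker ∂_k / im ∂_{k+1}:

  H_0: rank C_0 − rank ∂_1 = 4 − 3 = 1, and the invariant factors of ∂_1 are all 1, so H_0 = Z.
  H_1: rank ker ∂_1 − rank ∂_2 = (6 − 3) − 3 = 0, and the invariant factors of ∂_2 are all 1, so H_1 = 0.
  H_2: rank ker ∂_2 − rank ∂_3 = (4 − 3) − 0 = 1, and there is no ∂_3, so H_2 = Z.

H_0 ≅ Z,  H_1 = 0,  H_2 ≅ Z.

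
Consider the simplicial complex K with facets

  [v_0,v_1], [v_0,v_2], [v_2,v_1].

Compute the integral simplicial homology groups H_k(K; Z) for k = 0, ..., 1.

H_0 = Z,  H_1 = Z.

Order the vertices as v_0 < v_1 < v_2. Listing each simplex with vertices in this order, K has dimension 1 with simplices:

  0-simplices (3): [v_0], [v_1], [v_2]
  1-simplices (3): [v_0,v_1], [v_0,v_2], [v_1,v_2]

giving chain groups C_0 ≅ Z^3, C_1 ≅ Z^3.

Boundary ∂_1: C_1 → C_0 maps an edge to its endpoints' difference, ∂[p,q] = q − p.
This gives a 3×3 integer matrix of rank 2; reducing to Smith normal form yields diagonal entries (1,1).

Computing H_k = (kernel of ∂_k) / (image of ∂_{k+1}):

  H_0: rank C_0 − rank ∂_1 = 3 − 2 = 1, and the invariant factors of ∂_1 are all 1, so H_0 ≅ Z.
  H_1: rank ker ∂_1 − rank ∂_2 = (3 − 2) − 0 = 1, and there is no ∂_2, so H_1 ≅ Z.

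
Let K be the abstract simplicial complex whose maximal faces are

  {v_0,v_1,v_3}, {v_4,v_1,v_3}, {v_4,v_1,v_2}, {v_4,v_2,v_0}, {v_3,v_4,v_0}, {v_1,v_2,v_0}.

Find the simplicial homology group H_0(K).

H_0 ≅ Z.

Take the total order v_0 < v_1 < v_2 < v_3 < v_4 on the vertex set. Then K (dimension 2) consists of the simplices:

  0-simplices (5): [v_0], [v_1], [v_2], [v_3], [v_4]
  1-simplices (9): [v_0,v_1], [v_0,v_2], [v_0,v_3], [v_0,v_4], [v_1,v_2], [v_1,v_3], [v_1,v_4], [v_2,v_4], [v_3,v_4]
  2-simplices (6): [v_0,v_1,v_2], [v_0,v_1,v_3], [v_0,v_2,v_4], [v_0,v_3,v_4], [v_1,v_2,v_4], [v_1,v_3,v_4]

Hence C_0 ≅ Z^5, C_1 ≅ Z^9, C_2 ≅ Z^6.

Boundary ∂_1: C_1 → C_0 sends each edge [p,q] (with p < q) to q − p. For instance
  ∂[v_1,v_3] = [v_3] − [v_1].
This gives a 5×9 integer matrix of rank 4; reducing to Smith normal form yields diagonal entries (1,1,1,1).

∂_2: C_2 → C_1 acts by ∂[p,q,r] = [q,r] − [p,r] + [p,q]. For instance
  ∂[v_1,v_3,v_4] = [v_3,v_4] − [v_1,v_4] + [v_1,v_3],
  ∂[v_0,v_1,v_3] = [v_1,v_3] − [v_0,v_3] + [v_0,v_1].
This gives a 9×6 integer matrix of rank 5; reducing to Smith normal form yields diagonal entries (1,1,1,1,1).

Reading off H_k = ker ∂_k / im ∂_{k+1}:

  H_0: rank C_0 − rank ∂_1 = 5 − 4 = 1, and the invariant factors of ∂_1 are all 1, so H_0 = Z.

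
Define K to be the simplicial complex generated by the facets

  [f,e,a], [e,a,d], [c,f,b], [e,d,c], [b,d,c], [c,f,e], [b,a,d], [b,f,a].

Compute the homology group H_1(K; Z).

We work with the vertex ordering a < b < c < d < e < f. The simplices of K, each written with vertices in increasing order, are:

  0-simplices (6): a, b, c, d, e, f
  1-simplices (12): ab, ad, ae, af, bc, bd, bf, cd, ce, cf, de, ef
  2-simplices (8): abd, abf, ade, aef, bcd, bcf, cde, cef

Hence C_0 ≅ Z^6, C_1 ≅ Z^12, C_2 ≅ Z^8.

∂_1: C_1 → C_0 sends each edge [p,q] (with p < q) to q − p. For instance
  ∂de = e − d.
This gives a 6×12 integer matrix of rank 5; reducing to Smith normal form yields diagonal entries (1,1,1,1,1).

∂_2: C_2 → C_1 maps a triangle to the signed sum of its edges. For instance
  ∂ade = de − ae + ad,
  ∂bcd = cd − bd + bc.
The resulting 12×8 matrix has rank 7, and its Smith normal form has invariant factors (1,1,1,1,1,1,1).

Reading off H_k = ker ∂_k / im ∂_{k+1}:

  H_1: rank ker ∂_1 − rank ∂_2 = (12 − 5) − 7 = 0, and the invariant factors of ∂_2 are all 1, so H_1 ≅ 0.

(K is a triangulation of the 2-sphere S^2.)

H_1 ≅ 0.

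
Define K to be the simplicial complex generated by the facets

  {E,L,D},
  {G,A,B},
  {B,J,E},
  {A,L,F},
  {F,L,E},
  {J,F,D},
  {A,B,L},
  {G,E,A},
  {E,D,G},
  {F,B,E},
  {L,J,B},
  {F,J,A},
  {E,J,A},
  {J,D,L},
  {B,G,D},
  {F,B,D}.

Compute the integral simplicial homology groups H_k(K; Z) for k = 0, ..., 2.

Order the vertices as A < B < D < E < F < G < J < L. Listing each simplex with vertices in this order, K has dimension 2 with simplices:

  0-simplices (8): A, B, D, E, F, G, J, L
  1-simplices (24): AB, AE, AF, AG, AJ, AL, BD, BE, BF, BG, BJ, BL, DE, DF, DG, DJ, DL, EF, EG, EJ, EL, FJ, FL, JL
  2-simplices (16): ABG, ABL, AEG, AEJ, AFJ, AFL, BDF, BDG, BEF, BEJ, BJL, DEG, DEL, DFJ, DJL, EFL

giving chain groups C_0 ≅ Z^8, C_1 ≅ Z^24, C_2 ≅ Z^16.

The boundary map ∂_1: C_1 → C_0 is given by ∂[p,q] = [q] − [p]. For instance
  ∂BJ = J − B.
This gives a 8×24 integer matrix of rank 7; reducing to Smith normal form yields diagonal entries (1,1,1,1,1,1,1).

∂_2: C_2 → C_1 sends each 2-simplex [p,q,r] to [q,r] − [p,r] + [p,q]. For instance
  ∂ABG = BG − AG + AB,
  ∂EFL = FL − EL + EF.
This gives a 24×16 integer matrix of rank 15; reducing to Smith normal form yields diagonal entries (1,1,1,1,1,1,1,1,1,1,1,1,1,1,1).

Reading off H_k = ker ∂_k / im ∂_{k+1}:

  H_0: rank C_0 − rank ∂_1 = 8 − 7 = 1, and the invariant factors of ∂_1 are all 1, so H_0 = Z.
  H_1: rank ker ∂_1 − rank ∂_2 = (24 − 7) − 15 = 2, and the invariant factors of ∂_2 are all 1, so H_1 = Z^2.
  H_2: rank ker ∂_2 − rank ∂_3 = (16 − 15) − 0 = 1, and there is no ∂_3, so H_2 = Z.

(K is a triangulation of the torus T^2.)

H_0 = Z,  H_1 = Z^2,  H_2 = Z.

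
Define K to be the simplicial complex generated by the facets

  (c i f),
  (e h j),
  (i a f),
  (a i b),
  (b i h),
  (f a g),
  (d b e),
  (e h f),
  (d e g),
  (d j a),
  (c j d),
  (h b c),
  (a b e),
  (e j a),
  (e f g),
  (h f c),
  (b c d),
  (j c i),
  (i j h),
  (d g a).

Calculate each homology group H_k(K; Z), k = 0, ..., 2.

We work with the vertex ordering a < b < c < d < e < f < g < h < i < j. The simplices of K, each written with vertices in increasing order, are:

  0-simplices (10): a, b, c, d, e, f, g, h, i, j
  1-simplices (30): ab, ad, ae, af, ag, ai, aj, bc, bd, be, bh, bi, cd, cf, ch, ci, cj, de, dg, dj, ef, eg, eh, ej, fg, fh, fi, hi, hj, ij
  2-simplices (20): abe, abi, adg, adj, aej, afg, afi, bcd, bch, bde, bhi, cdj, cfh, cfi, cij, deg, efg, efh, ehj, hij

Hence C_0 ≅ Z^10, C_1 ≅ Z^30, C_2 ≅ Z^20.

Boundary ∂_1: C_1 → C_0 maps an edge to its endpoints' difference, ∂[p,q] = q − p.
The resulting 10×30 matrix has rank 9, and its Smith normal form has invariant factors (1,1,1,1,1,1,1,1,1).

∂_2: C_2 → C_1 sends each 2-simplex [p,q,r] to [q,r] − [p,r] + [p,q]. For instance
  ∂cfi = fi − ci + cf,
  ∂cfh = fh − ch + cf.
The resulting 30×20 matrix has rank 20, and its Smith normal form has invariant factors (1,1,1,1,1,1,1,1,1,1,1,1,1,1,1,1,1,1,1,2).

Reading off H_k = ker ∂_k / im ∂_{k+1}:

  H_0: rank C_0 − rank ∂_1 = 10 − 9 = 1, and the invariant factors of ∂_1 are all 1, so H_0 = Z.
  H_1: rank ker ∂_1 − rank ∂_2 = (30 − 9) − 20 = 1, and ∂_2 has invariant factor 2 > 1, so H_1 = Z ⊕ Z/2Z.
  H_2: rank ker ∂_2 − rank ∂_3 = (20 − 20) − 0 = 0, and there is no ∂_3, so H_2 = 0.

H_0 ≅ Z,  H_1 ≅ Z ⊕ Z/2Z,  H_2 = 0.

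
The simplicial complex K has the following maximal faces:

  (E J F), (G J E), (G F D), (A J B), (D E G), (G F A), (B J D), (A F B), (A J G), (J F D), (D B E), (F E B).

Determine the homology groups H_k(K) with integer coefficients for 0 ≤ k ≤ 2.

K has 7 vertices, 18 edges, 12 triangles.
rank ∂_0 = 0, rank ∂_1 = 6 ⇒ b_0 = 7 − 0 − 6 = 1; all invariant factors of ∂_1 are 1 so no torsion. So H_0 = Z.
rank ∂_1 = 6, rank ∂_2 = 12 ⇒ b_1 = 18 − 6 − 12 = 0; ∂_2 has invariant factor(s) [2] giving torsion. So H_1 = Z/2.
rank ∂_2 = 12, rank ∂_3 = 0 ⇒ b_2 = 12 − 12 − 0 = 0. So H_2 = 0.

H_0 ≅ Z,  H_1 ≅ Z/2,  H_2 = 0.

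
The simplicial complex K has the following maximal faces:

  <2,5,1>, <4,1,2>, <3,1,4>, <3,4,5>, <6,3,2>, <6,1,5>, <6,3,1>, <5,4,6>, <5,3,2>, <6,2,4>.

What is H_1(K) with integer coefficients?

H_1 = Z/2.

K has 6 vertices, 15 edges, 10 triangles.
rank ∂_1 = 5, rank ∂_2 = 10 ⇒ b_1 = 15 − 5 − 10 = 0; ∂_2 has invariant factor(s) [2] giving torsion. So H_1 ≅ Z/2.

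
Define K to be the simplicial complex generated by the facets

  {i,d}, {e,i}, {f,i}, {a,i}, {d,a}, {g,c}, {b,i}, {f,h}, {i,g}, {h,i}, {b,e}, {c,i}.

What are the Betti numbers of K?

Order the vertices as a < b < c < d < e < f < g < h < i. Listing each simplex with vertices in this order, K has dimension 1 with simplices:

  0-simplices (9): a, b, c, d, e, f, g, h, i
  1-simplices (12): ad, ai, be, bi, cg, ci, di, ei, fh, fi, gi, hi

so the chain groups are C_0 ≅ Z^9, C_1 ≅ Z^12.

Boundary ∂_1: C_1 → C_0 maps an edge to its endpoints' difference, ∂[p,q] = q − p. For instance
  ∂ci = i − c.
The 9×12 boundary matrix has rank 8 and Smith normal form diag(1,1,1,1,1,1,1,1).

From H_k ≅ ker(∂_k) / im(∂_{k+1}) we obtain:

  H_0: rank C_0 − rank ∂_1 = 9 − 8 = 1, and the invariant factors of ∂_1 are all 1, so H_0 = Z.
  H_1: rank ker ∂_1 − rank ∂_2 = (12 − 8) − 0 = 4, and there is no ∂_2, so H_1 = Z^4.

Hence the Betti numbers are b_0 = 1, b_1 = 4.

b_0 = 1, b_1 = 4.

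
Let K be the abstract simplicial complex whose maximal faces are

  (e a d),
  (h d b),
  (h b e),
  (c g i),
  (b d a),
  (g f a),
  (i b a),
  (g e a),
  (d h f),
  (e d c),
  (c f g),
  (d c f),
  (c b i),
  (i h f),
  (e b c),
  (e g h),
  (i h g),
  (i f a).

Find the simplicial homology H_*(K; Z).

K has 9 vertices, 27 edges, 18 triangles.
rank ∂_0 = 0, rank ∂_1 = 8 ⇒ b_0 = 9 − 0 − 8 = 1; all invariant factors of ∂_1 are 1 so no torsion. So H_0 ≅ Z.
rank ∂_1 = 8, rank ∂_2 = 18 ⇒ b_1 = 27 − 8 − 18 = 1; ∂_2 has invariant factor(s) [2] giving torsion. So H_1 ≅ Z × Z/2.
rank ∂_2 = 18, rank ∂_3 = 0 ⇒ b_2 = 18 − 18 − 0 = 0. So H_2 ≅ 0.

H_0 = Z,  H_1 = Z × Z/2,  H_2 = 0.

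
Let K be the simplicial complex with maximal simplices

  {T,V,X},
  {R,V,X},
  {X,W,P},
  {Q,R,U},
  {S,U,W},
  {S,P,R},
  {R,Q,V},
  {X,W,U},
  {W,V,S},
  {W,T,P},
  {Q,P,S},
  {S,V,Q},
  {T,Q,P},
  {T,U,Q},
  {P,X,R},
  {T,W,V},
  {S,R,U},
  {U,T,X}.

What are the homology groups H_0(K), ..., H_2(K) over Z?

H_0 = Z,  H_1 = Z ⊕ Z/2,  H_2 = 0.

K has 9 vertices, 27 edges, 18 triangles.
rank ∂_0 = 0, rank ∂_1 = 8 ⇒ b_0 = 9 − 0 − 8 = 1; all invariant factors of ∂_1 are 1 so no torsion. So H_0 = Z.
rank ∂_1 = 8, rank ∂_2 = 18 ⇒ b_1 = 27 − 8 − 18 = 1; ∂_2 has invariant factor(s) [2] giving torsion. So H_1 = Z ⊕ Z/2.
rank ∂_2 = 18, rank ∂_3 = 0 ⇒ b_2 = 18 − 18 − 0 = 0. So H_2 = 0.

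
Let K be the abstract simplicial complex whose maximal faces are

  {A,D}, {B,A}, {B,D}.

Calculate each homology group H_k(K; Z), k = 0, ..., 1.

H_0 ≅ Z,  H_1 ≅ Z.

Take the total order A < B < D on the vertex set. Then K (dimension 1) consists of the simplices:

  0-simplices (3): A, B, D
  1-simplices (3): AB, AD, BD

Hence C_0 ≅ Z^3, C_1 ≅ Z^3.

∂_1: C_1 → C_0 sends each edge [p,q] (with p < q) to q − p. For instance
  ∂AB = B − A.
This gives a 3×3 integer matrix of rank 2; reducing to Smith normal form yields diagonal entries (1,1).

Now H_k = ker ∂_k / im ∂_{k+1}, so:

  H_0: rank C_0 − rank ∂_1 = 3 − 2 = 1, and the invariant factors of ∂_1 are all 1, so H_0 = Z.
  H_1: rank ker ∂_1 − rank ∂_2 = (3 − 2) − 0 = 1, and there is no ∂_2, so H_1 = Z.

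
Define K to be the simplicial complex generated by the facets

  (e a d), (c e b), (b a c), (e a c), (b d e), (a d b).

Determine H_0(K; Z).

H_0 = Z.

Order the vertices as a < b < c < d < e. Listing each simplex with vertices in this order, K has dimension 2 with simplices:

  0-simplices (5): a, b, c, d, e
  1-simplices (9): ab, ac, ad, ae, bc, bd, be, ce, de
  2-simplices (6): abc, abd, ace, ade, bce, bde

Hence C_0 ≅ Z^5, C_1 ≅ Z^9, C_2 ≅ Z^6.

Boundary ∂_1: C_1 → C_0 is given by ∂[p,q] = [q] − [p]. For instance
  ∂de = e − d.
The resulting 5×9 matrix has rank 4, and its Smith normal form has invariant factors (1,1,1,1).

Boundary ∂_2: C_2 → C_1 sends each 2-simplex [p,q,r] to [q,r] − [p,r] + [p,q]. For instance
  ∂bce = ce − be + bc,
  ∂bde = de − be + bd.
As a 9×6 matrix over Z this has rank 5, with invariant factors (1,1,1,1,1).

From H_k ≅ ker(∂_k) / im(∂_{k+1}) we obtain:

  H_0: rank C_0 − rank ∂_1 = 5 − 4 = 1, and the invariant factors of ∂_1 are all 1, so H_0 ≅ Z.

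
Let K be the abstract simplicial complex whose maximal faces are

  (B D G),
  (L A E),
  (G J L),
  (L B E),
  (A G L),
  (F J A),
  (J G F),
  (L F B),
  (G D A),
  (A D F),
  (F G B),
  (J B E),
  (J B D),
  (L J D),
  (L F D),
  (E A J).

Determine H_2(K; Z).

Take the total order A < B < D < E < F < G < J < L on the vertex set. Then K (dimension 2) consists of the simplices:

  0-simplices (8): A, B, D, E, F, G, J, L
  1-simplices (24): AD, AE, AF, AG, AJ, AL, BD, BE, BF, BG, BJ, BL, DF, DG, DJ, DL, EJ, EL, FG, FJ, FL, GJ, GL, JL
  2-simplices (16): ADF, ADG, AEJ, AEL, AFJ, AGL, BDG, BDJ, BEJ, BEL, BFG, BFL, DFL, DJL, FGJ, GJL

so the chain groups are C_0 ≅ Z^8, C_1 ≅ Z^24, C_2 ≅ Z^16.

The boundary map ∂_1: C_1 → C_0 is given by ∂[p,q] = [q] − [p]. For instance
  ∂DG = G − D.
This gives a 8×24 integer matrix of rank 7; reducing to Smith normal form yields diagonal entries (1,1,1,1,1,1,1).

The boundary map ∂_2: C_2 → C_1 sends each 2-simplex [p,q,r] to [q,r] − [p,r] + [p,q]. For instance
  ∂GJL = JL − GL + GJ,
  ∂ADG = DG − AG + AD.
The resulting 24×16 matrix has rank 15, and its Smith normal form has invariant factors (1,1,1,1,1,1,1,1,1,1,1,1,1,1,1).

Reading off H_k = ker ∂_k / im ∂_{k+1}:

  H_2: rank ker ∂_2 − rank ∂_3 = (16 − 15) − 0 = 1, and there is no ∂_3, so H_2 ≅ Z.

H_2 = Z.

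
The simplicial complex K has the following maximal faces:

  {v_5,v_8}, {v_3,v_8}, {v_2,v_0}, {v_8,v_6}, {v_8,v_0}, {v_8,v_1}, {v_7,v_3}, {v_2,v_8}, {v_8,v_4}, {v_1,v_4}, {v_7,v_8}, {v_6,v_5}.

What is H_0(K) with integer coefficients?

H_0 ≅ Z.

We work with the vertex ordering v_0 < v_1 < v_2 < v_3 < v_4 < v_5 < v_6 < v_7 < v_8. The simplices of K, each written with vertices in increasing order, are:

  0-simplices (9): [v_0], [v_1], [v_2], [v_3], [v_4], [v_5], [v_6], [v_7], [v_8]
  1-simplices (12): [v_0,v_2], [v_0,v_8], [v_1,v_4], [v_1,v_8], [v_2,v_8], [v_3,v_7], [v_3,v_8], [v_4,v_8], [v_5,v_6], [v_5,v_8], [v_6,v_8], [v_7,v_8]

Hence C_0 ≅ Z^9, C_1 ≅ Z^12.

The boundary map ∂_1: C_1 → C_0 is given by ∂[p,q] = [q] − [p]. For instance
  ∂[v_0,v_2] = [v_2] − [v_0].
As a 9×12 matrix over Z this has rank 8, with invariant factors (1,1,1,1,1,1,1,1).

Now H_k = ker ∂_k / im ∂_{k+1}, so:

  H_0: rank C_0 − rank ∂_1 = 9 − 8 = 1, and the invariant factors of ∂_1 are all 1, so H_0 = Z.

(K is a triangulation of a wedge of 4 circles.)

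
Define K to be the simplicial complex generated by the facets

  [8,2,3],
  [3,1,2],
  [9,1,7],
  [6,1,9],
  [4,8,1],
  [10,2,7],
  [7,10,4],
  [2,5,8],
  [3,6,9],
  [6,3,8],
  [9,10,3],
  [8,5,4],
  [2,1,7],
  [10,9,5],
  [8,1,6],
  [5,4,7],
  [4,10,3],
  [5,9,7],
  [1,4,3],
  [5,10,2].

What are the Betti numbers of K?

b_0 = 1, b_1 = 1, b_2 = 0.

We work with the vertex ordering 1 < 2 < 3 < 4 < 5 < 6 < 7 < 8 < 9 < 10. The simplices of K, each written with vertices in increasing order, are:

  0-simplices (10): [1], [2], [3], [4], [5], [6], [7], [8], [9], [10]
  1-simplices (30): (30 of them)
  2-simplices (20): (20 of them)

so the chain groups are C_0 ≅ Z^10, C_1 ≅ Z^30, C_2 ≅ Z^20.

Boundary ∂_1: C_1 → C_0 sends each edge [p,q] (with p < q) to q − p. For instance
  ∂[5,10] = [10] − [5].
The resulting 10×30 matrix has rank 9, and its Smith normal form has invariant factors (1,1,1,1,1,1,1,1,1).

∂_2: C_2 → C_1 sends each 2-simplex [p,q,r] to [q,r] − [p,r] + [p,q]. For instance
  ∂[1,7,9] = [7,9] − [1,9] + [1,7],
  ∂[4,5,7] = [5,7] − [4,7] + [4,5].
The resulting 30×20 matrix has rank 20, and its Smith normal form has invariant factors (1,1,1,1,1,1,1,1,1,1,1,1,1,1,1,1,1,1,1,2).

From H_k ≅ ker(∂_k) / im(∂_{k+1}) we obtain:

  H_0: rank C_0 − rank ∂_1 = 10 − 9 = 1, and the invariant factors of ∂_1 are all 1, so H_0 ≅ Z.
  H_1: rank ker ∂_1 − rank ∂_2 = (30 − 9) − 20 = 1, and ∂_2 has invariant factor 2 > 1, so H_1 ≅ Z ⊕ Z/2.
  H_2: rank ker ∂_2 − rank ∂_3 = (20 − 20) − 0 = 0, and there is no ∂_3, so H_2 ≅ 0.

As a check, the Euler characteristic is 10 − 30 + 20 = 0, which agrees with 1 − 1 + 0 = 0.
(K is a triangulation of the Klein bottle.)

Hence the Betti numbers are b_0 = 1, b_1 = 1, b_2 = 0.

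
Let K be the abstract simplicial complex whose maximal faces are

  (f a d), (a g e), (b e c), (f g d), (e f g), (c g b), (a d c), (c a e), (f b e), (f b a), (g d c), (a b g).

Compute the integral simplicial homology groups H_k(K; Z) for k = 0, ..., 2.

Order the vertices as a < b < c < d < e < f < g. Listing each simplex with vertices in this order, K has dimension 2 with simplices:

  0-simplices (7): a, b, c, d, e, f, g
  1-simplices (18): ab, ac, ad, ae, af, ag, bc, be, bf, bg, cd, ce, cg, df, dg, ef, eg, fg
  2-simplices (12): abf, abg, acd, ace, adf, aeg, bce, bcg, bef, cdg, dfg, efg

Hence C_0 ≅ Z^7, C_1 ≅ Z^18, C_2 ≅ Z^12.

∂_1: C_1 → C_0 sends each edge [p,q] (with p < q) to q − p. For instance
  ∂bc = c − b.
As a 7×18 matrix over Z this has rank 6, with invariant factors (1,1,1,1,1,1).

∂_2: C_2 → C_1 acts by ∂[p,q,r] = [q,r] − [p,r] + [p,q]. For instance
  ∂ace = ce − ae + ac,
  ∂efg = fg − eg + ef.
The resulting 18×12 matrix has rank 12, and its Smith normal form has invariant factors (1,1,1,1,1,1,1,1,1,1,1,2).

From H_k ≅ ker(∂_k) / im(∂_{k+1}) we obtain:

  H_0: rank C_0 − rank ∂_1 = 7 − 6 = 1, and the invariant factors of ∂_1 are all 1, so H_0 = Z.
  H_1: rank ker ∂_1 − rank ∂_2 = (18 − 6) − 12 = 0, and ∂_2 has invariant factor 2 > 1, so H_1 = Z_2.
  H_2: rank ker ∂_2 − rank ∂_3 = (12 − 12) − 0 = 0, and there is no ∂_3, so H_2 = 0.

As a check, the Euler characteristic is 7 − 18 + 12 = 1, which agrees with 1 − 0 + 0 = 1.

H_0 ≅ Z,  H_1 ≅ Z_2,  H_2 = 0.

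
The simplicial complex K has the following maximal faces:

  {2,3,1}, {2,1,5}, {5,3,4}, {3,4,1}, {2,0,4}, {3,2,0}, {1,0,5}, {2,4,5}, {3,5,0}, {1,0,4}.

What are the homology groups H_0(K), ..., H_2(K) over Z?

Order the vertices as 0 < 1 < 2 < 3 < 4 < 5. Listing each simplex with vertices in this order, K has dimension 2 with simplices:

  0-simplices (6): [0], [1], [2], [3], [4], [5]
  1-simplices (15): [0,1], [0,2], [0,3], [0,4], [0,5], [1,2], [1,3], [1,4], [1,5], [2,3], [2,4], [2,5], [3,4], [3,5], [4,5]
  2-simplices (10): [0,1,4], [0,1,5], [0,2,3], [0,2,4], [0,3,5], [1,2,3], [1,2,5], [1,3,4], [2,4,5], [3,4,5]

giving chain groups C_0 ≅ Z^6, C_1 ≅ Z^15, C_2 ≅ Z^10.

∂_1: C_1 → C_0 is given by ∂[p,q] = [q] − [p]. For instance
  ∂[4,5] = [5] − [4].
As a 6×15 matrix over Z this has rank 5, with invariant factors (1,1,1,1,1).

The boundary map ∂_2: C_2 → C_1 acts by ∂[p,q,r] = [q,r] − [p,r] + [p,q]. For instance
  ∂[2,4,5] = [4,5] − [2,5] + [2,4],
  ∂[0,2,3] = [2,3] − [0,3] + [0,2].
This gives a 15×10 integer matrix of rank 10; reducing to Smith normal form yields diagonal entries (1,1,1,1,1,1,1,1,1,2).

Now H_k = ker ∂_k / im ∂_{k+1}, so:

  H_0: rank C_0 − rank ∂_1 = 6 − 5 = 1, and the invariant factors of ∂_1 are all 1, so H_0 = Z.
  H_1: rank ker ∂_1 − rank ∂_2 = (15 − 5) − 10 = 0, and ∂_2 has invariant factor 2 > 1, so H_1 = Z/2.
  H_2: rank ker ∂_2 − rank ∂_3 = (10 − 10) − 0 = 0, and there is no ∂_3, so H_2 = 0.

H_0 ≅ Z,  H_1 ≅ Z/2,  H_2 = 0.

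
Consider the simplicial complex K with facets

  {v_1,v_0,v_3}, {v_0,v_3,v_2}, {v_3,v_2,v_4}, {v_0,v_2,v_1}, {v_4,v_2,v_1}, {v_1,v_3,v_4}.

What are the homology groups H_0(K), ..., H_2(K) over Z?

H_0 = Z,  H_1 = 0,  H_2 = Z.

Fix the vertex order v_0 < v_1 < v_2 < v_3 < v_4 and write every simplex with vertices in increasing order. Then dim K = 2 and the simplices of K are:

  0-simplices (5): [v_0], [v_1], [v_2], [v_3], [v_4]
  1-simplices (9): [v_0,v_1], [v_0,v_2], [v_0,v_3], [v_1,v_2], [v_1,v_3], [v_1,v_4], [v_2,v_3], [v_2,v_4], [v_3,v_4]
  2-simplices (6): [v_0,v_1,v_2], [v_0,v_1,v_3], [v_0,v_2,v_3], [v_1,v_2,v_4], [v_1,v_3,v_4], [v_2,v_3,v_4]

Hence C_0 ≅ Z^5, C_1 ≅ Z^9, C_2 ≅ Z^6.

Boundary ∂_1: C_1 → C_0 sends each edge [p,q] (with p < q) to q − p. For instance
  ∂[v_2,v_4] = [v_4] − [v_2].
As a 5×9 matrix over Z this has rank 4, with invariant factors (1,1,1,1).

∂_2: C_2 → C_1 sends each 2-simplex [p,q,r] to [q,r] − [p,r] + [p,q]. For instance
  ∂[v_2,v_3,v_4] = [v_3,v_4] − [v_2,v_4] + [v_2,v_3],
  ∂[v_0,v_1,v_3] = [v_1,v_3] − [v_0,v_3] + [v_0,v_1].
As a 9×6 matrix over Z this has rank 5, with invariant factors (1,1,1,1,1).

Now H_k = ker ∂_k / im ∂_{k+1}, so:

  H_0: rank C_0 − rank ∂_1 = 5 − 4 = 1, and the invariant factors of ∂_1 are all 1, so H_0 ≅ Z.
  H_1: rank ker ∂_1 − rank ∂_2 = (9 − 4) − 5 = 0, and the invariant factors of ∂_2 are all 1, so H_1 ≅ 0.
  H_2: rank ker ∂_2 − rank ∂_3 = (6 − 5) − 0 = 1, and there is no ∂_3, so H_2 ≅ Z.

As a check, the Euler characteristic is 5 − 9 + 6 = 2, which agrees with 1 − 0 + 1 = 2.
(K is a triangulation of the 2-sphere S^2.)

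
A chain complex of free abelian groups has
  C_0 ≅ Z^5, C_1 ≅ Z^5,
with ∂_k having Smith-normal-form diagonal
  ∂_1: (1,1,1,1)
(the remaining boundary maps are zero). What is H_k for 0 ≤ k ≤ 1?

H_0: b_0 = 5 − 0 − 4 = 1; torsion from ∂_1 factors > 1: none. So H_0 ≅ Z.
H_1: b_1 = 5 − 4 − 0 = 1; torsion from ∂_2 factors > 1: none. So H_1 ≅ Z.

H_0 ≅ Z,  H_1 ≅ Z.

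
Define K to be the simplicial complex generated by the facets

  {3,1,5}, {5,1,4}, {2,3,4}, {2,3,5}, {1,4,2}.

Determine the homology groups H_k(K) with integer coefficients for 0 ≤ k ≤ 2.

H_0 = Z,  H_1 = Z,  H_2 = 0.

K has 5 vertices, 10 edges, 5 triangles.
rank ∂_0 = 0, rank ∂_1 = 4 ⇒ b_0 = 5 − 0 − 4 = 1; all invariant factors of ∂_1 are 1 so no torsion. So H_0 ≅ Z.
rank ∂_1 = 4, rank ∂_2 = 5 ⇒ b_1 = 10 − 4 − 5 = 1; all invariant factors of ∂_2 are 1 so no torsion. So H_1 ≅ Z.
rank ∂_2 = 5, rank ∂_3 = 0 ⇒ b_2 = 5 − 5 − 0 = 0. So H_2 ≅ 0.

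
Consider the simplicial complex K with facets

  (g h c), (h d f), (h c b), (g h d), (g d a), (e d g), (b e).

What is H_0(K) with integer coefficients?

H_0 = Z.

Order the vertices as a < b < c < d < e < f < g < h. Listing each simplex with vertices in this order, K has dimension 2 with simplices:

  0-simplices (8): a, b, c, d, e, f, g, h
  1-simplices (14): ad, ag, bc, be, bh, cg, ch, de, df, dg, dh, eg, fh, gh
  2-simplices (6): adg, bch, cgh, deg, dfh, dgh

Hence C_0 ≅ Z^8, C_1 ≅ Z^14, C_2 ≅ Z^6.

Boundary ∂_1: C_1 → C_0 sends each edge [p,q] (with p < q) to q − p. For instance
  ∂ad = d − a.
The 8×14 boundary matrix has rank 7 and Smith normal form diag(1,1,1,1,1,1,1).

The boundary map ∂_2: C_2 → C_1 maps a triangle to the signed sum of its edges. For instance
  ∂dgh = gh − dh + dg,
  ∂cgh = gh − ch + cg.
The resulting 14×6 matrix has rank 6, and its Smith normal form has invariant factors (1,1,1,1,1,1).

From H_k ≅ ker(∂_k) / im(∂_{k+1}) we obtain:

  H_0: rank C_0 − rank ∂_1 = 8 − 7 = 1, and the invariant factors of ∂_1 are all 1, so H_0 = Z.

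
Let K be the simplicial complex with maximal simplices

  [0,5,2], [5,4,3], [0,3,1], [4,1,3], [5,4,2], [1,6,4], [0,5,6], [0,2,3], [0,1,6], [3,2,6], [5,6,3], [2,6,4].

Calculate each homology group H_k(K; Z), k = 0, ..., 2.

H_0 = Z,  H_1 = Z/2,  H_2 = 0.

Order the vertices as 0 < 1 < 2 < 3 < 4 < 5 < 6. Listing each simplex with vertices in this order, K has dimension 2 with simplices:

  0-simplices (7): [0], [1], [2], [3], [4], [5], [6]
  1-simplices (18): [0,1], [0,2], [0,3], [0,5], [0,6], [1,3], [1,4], [1,6], [2,3], [2,4], [2,5], [2,6], [3,4], [3,5], [3,6], [4,5], [4,6], [5,6]
  2-simplices (12): [0,1,3], [0,1,6], [0,2,3], [0,2,5], [0,5,6], [1,3,4], [1,4,6], [2,3,6], [2,4,5], [2,4,6], [3,4,5], [3,5,6]

Hence C_0 ≅ Z^7, C_1 ≅ Z^18, C_2 ≅ Z^12.

∂_1: C_1 → C_0 is given by ∂[p,q] = [q] − [p].
This gives a 7×18 integer matrix of rank 6; reducing to Smith normal form yields diagonal entries (1,1,1,1,1,1).

The boundary map ∂_2: C_2 → C_1 sends each 2-simplex [p,q,r] to [q,r] − [p,r] + [p,q]. For instance
  ∂[1,3,4] = [3,4] − [1,4] + [1,3],
  ∂[0,1,3] = [1,3] − [0,3] + [0,1].
As a 18×12 matrix over Z this has rank 12, with invariant factors (1,1,1,1,1,1,1,1,1,1,1,2).

Now H_k = ker ∂_k / im ∂_{k+1}, so:

  H_0: rank C_0 − rank ∂_1 = 7 − 6 = 1, and the invariant factors of ∂_1 are all 1, so H_0 ≅ Z.
  H_1: rank ker ∂_1 − rank ∂_2 = (18 − 6) − 12 = 0, and ∂_2 has invariant factor 2 > 1, so H_1 ≅ Z/2.
  H_2: rank ker ∂_2 − rank ∂_3 = (12 − 12) − 0 = 0, and there is no ∂_3, so H_2 ≅ 0.

As a check, the Euler characteristic is 7 − 18 + 12 = 1, which agrees with 1 − 0 + 0 = 1.
(K is a triangulation of the real projective plane RP^2.)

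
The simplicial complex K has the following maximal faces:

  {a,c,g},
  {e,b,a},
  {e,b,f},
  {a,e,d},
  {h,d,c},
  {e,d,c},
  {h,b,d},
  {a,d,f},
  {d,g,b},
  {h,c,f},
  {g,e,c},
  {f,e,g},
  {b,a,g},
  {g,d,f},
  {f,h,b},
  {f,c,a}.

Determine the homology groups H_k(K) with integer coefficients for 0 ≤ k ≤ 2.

H_0 = Z,  H_1 = Z^2,  H_2 = Z.

Take the total order a < b < c < d < e < f < g < h on the vertex set. Then K (dimension 2) consists of the simplices:

  0-simplices (8): a, b, c, d, e, f, g, h
  1-simplices (24): ab, ac, ad, ae, af, ag, bd, be, bf, bg, bh, cd, ce, cf, cg, ch, de, df, dg, dh, ef, eg, fg, fh
  2-simplices (16): abe, abg, acf, acg, ade, adf, bdg, bdh, bef, bfh, cde, cdh, ceg, cfh, dfg, efg

so the chain groups are C_0 ≅ Z^8, C_1 ≅ Z^24, C_2 ≅ Z^16.

∂_1: C_1 → C_0 maps an edge to its endpoints' difference, ∂[p,q] = q − p. For instance
  ∂ad = d − a.
The resulting 8×24 matrix has rank 7, and its Smith normal form has invariant factors (1,1,1,1,1,1,1).

The boundary map ∂_2: C_2 → C_1 maps a triangle to the signed sum of its edges. For instance
  ∂cde = de − ce + cd,
  ∂acf = cf − af + ac.
The resulting 24×16 matrix has rank 15, and its Smith normal form has invariant factors (1,1,1,1,1,1,1,1,1,1,1,1,1,1,1).

Computing H_k = (kernel of ∂_k) / (image of ∂_{k+1}):

  H_0: rank C_0 − rank ∂_1 = 8 − 7 = 1, and the invariant factors of ∂_1 are all 1, so H_0 ≅ Z.
  H_1: rank ker ∂_1 − rank ∂_2 = (24 − 7) − 15 = 2, and the invariant factors of ∂_2 are all 1, so H_1 ≅ Z^2.
  H_2: rank ker ∂_2 − rank ∂_3 = (16 − 15) − 0 = 1, and there is no ∂_3, so H_2 ≅ Z.

As a check, the Euler characteristic is 8 − 24 + 16 = 0, which agrees with 1 − 2 + 1 = 0.
(K is a triangulation of the torus T^2.)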